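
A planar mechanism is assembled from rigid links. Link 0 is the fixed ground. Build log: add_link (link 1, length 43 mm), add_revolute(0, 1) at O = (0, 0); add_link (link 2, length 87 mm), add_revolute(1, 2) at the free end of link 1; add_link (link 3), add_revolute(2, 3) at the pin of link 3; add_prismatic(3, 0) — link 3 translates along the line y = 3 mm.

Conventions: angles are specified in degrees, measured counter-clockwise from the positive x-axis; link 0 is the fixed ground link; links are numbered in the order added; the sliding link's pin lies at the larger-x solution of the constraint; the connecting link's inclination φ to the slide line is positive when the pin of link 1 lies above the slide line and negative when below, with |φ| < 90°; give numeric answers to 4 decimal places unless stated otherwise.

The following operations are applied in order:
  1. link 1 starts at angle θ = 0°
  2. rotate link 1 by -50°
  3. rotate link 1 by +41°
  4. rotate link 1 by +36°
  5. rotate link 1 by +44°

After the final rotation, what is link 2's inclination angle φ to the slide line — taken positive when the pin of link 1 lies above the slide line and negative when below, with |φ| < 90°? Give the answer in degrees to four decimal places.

geometry: r = 43 mm, L = 87 mm, e = 3 mm; θ starts at 0°
rotate link 1 by -50°: θ ← 0° -50° = -50°
rotate link 1 by +41°: θ ← -50° +41° = -9°
rotate link 1 by +36°: θ ← -9° +36° = 27°
rotate link 1 by +44°: θ ← 27° +44° = 71°
h = r sin θ − e = 40.657299 − 3 = 37.657299
sin φ = h / L = 37.657299 / 87 = 0.43284251
φ = arcsin(0.43284251) = 25.648089°

25.6481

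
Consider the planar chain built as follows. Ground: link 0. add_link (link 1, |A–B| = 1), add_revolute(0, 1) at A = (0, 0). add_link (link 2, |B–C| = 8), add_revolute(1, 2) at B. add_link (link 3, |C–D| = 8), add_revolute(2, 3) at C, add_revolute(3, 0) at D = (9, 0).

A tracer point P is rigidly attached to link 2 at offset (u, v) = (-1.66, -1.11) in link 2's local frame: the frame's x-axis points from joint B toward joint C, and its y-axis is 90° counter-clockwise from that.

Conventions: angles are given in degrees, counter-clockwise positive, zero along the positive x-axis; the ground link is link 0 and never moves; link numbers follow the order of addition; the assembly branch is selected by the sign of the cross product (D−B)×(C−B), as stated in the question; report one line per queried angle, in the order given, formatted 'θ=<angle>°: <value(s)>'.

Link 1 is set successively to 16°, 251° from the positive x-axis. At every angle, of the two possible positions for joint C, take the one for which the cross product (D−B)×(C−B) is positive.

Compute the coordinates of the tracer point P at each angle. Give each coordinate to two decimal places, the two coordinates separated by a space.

A=(0,0), D=(9.00,0)
θ=16°: B = A + 1.00·(cos16°, sin16°) = (0.9613, 0.2756)
θ=16°: |BD| = 8.0435
θ=16°: circle(B,8.00) ∩ circle(D,8.00): a=4.0217, h=6.9156
θ=16°:   candidates: C₊=(5.2176,7.0494) cross=55.625; C₋=(4.7436,-6.7737) cross=-55.625
θ=16°:   branch + wants cross > 0 → take C=(5.2176,7.0494) (cross=55.625)
θ=16°: ex = (C−B)/|BC| = (0.5320,0.8467); ey = (-0.8467,0.5320)
θ=16°: P = B + -1.66·ex + -1.11·ey = (1.0179,-1.7205)
θ=251°: B = A + 1.00·(cos251°, sin251°) = (-0.3256, -0.9455)
θ=251°: |BD| = 9.3734
θ=251°: circle(B,8.00) ∩ circle(D,8.00): a=4.6867, h=6.4834
θ=251°:   candidates: C₊=(3.6832,5.9776) cross=60.772; C₋=(4.9912,-6.9231) cross=-60.772
θ=251°:   branch + wants cross > 0 → take C=(3.6832,5.9776) (cross=60.772)
θ=251°: ex = (C−B)/|BC| = (0.5011,0.8654); ey = (-0.8654,0.5011)
θ=251°: P = B + -1.66·ex + -1.11·ey = (-0.1968,-2.9383)

θ=16°: 1.02 -1.72
θ=251°: -0.20 -2.94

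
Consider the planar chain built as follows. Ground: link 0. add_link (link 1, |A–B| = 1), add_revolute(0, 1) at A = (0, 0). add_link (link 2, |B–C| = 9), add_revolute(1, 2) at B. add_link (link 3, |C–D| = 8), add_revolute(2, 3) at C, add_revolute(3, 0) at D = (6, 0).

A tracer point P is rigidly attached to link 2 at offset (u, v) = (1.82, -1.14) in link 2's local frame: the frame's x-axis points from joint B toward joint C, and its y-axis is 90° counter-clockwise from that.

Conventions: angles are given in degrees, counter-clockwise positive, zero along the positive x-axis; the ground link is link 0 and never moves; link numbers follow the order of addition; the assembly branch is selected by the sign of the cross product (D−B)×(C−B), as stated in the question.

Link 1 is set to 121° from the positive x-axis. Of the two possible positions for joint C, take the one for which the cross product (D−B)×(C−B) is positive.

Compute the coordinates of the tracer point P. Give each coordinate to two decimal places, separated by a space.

A=(0,0), D=(6.00,0)
B = A + 1.00·(cos121°, sin121°) = (-0.5150, 0.8572)
|BD| = 6.5712
circle(B,9.00) ∩ circle(D,8.00): a=4.5791, h=7.7480
  candidates: C₊=(5.0356,7.9417) cross=50.914; C₋=(3.0143,-7.4220) cross=-50.914
  branch + wants cross > 0 → take C=(5.0356,7.9417) (cross=50.914)
ex = (C−B)/|BC| = (0.6167,0.7872); ey = (-0.7872,0.6167)
P = B + 1.82·ex + -1.14·ey = (1.5048,1.5867)

1.50 1.59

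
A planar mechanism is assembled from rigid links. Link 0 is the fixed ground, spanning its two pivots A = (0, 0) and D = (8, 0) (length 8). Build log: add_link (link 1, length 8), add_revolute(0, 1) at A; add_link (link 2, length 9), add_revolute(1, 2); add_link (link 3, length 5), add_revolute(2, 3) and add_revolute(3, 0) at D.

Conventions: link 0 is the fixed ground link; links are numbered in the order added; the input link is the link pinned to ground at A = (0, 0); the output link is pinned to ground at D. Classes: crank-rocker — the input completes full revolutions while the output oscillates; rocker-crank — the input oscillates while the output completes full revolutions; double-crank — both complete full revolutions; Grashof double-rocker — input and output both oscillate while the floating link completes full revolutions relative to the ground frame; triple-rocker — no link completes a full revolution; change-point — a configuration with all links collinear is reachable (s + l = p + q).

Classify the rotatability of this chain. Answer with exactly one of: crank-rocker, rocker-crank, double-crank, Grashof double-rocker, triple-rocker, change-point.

lengths: ground=8, input=8, coupler=9, output=5
sorted: s=5 (shortest), l=9 (longest), p+q=16
s + l = 14 vs p + q = 16
s + l < p + q (Grashof) with shortest = output link → rocker-crank

rocker-crank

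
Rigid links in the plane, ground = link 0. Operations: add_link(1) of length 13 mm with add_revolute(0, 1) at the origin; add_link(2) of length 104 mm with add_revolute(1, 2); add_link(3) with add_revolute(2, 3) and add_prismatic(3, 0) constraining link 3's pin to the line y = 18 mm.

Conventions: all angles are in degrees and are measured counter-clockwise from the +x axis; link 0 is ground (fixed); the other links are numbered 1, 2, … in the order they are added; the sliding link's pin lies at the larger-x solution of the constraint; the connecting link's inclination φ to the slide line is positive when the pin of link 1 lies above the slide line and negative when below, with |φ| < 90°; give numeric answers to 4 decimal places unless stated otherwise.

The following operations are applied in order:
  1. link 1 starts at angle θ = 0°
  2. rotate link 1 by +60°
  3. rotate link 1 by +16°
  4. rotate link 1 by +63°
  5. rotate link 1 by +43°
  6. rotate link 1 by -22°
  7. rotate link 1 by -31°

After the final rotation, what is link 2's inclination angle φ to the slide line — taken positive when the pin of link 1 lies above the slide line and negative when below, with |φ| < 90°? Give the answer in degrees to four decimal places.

geometry: r = 13 mm, L = 104 mm, e = 18 mm; θ starts at 0°
rotate link 1 by +60°: θ ← 0° +60° = 60°
rotate link 1 by +16°: θ ← 60° +16° = 76°
rotate link 1 by +63°: θ ← 76° +63° = 139°
rotate link 1 by +43°: θ ← 139° +43° = 182°
rotate link 1 by -22°: θ ← 182° -22° = 160°
rotate link 1 by -31°: θ ← 160° -31° = 129°
h = r sin θ − e = 10.102897 − 18 = -7.897103
sin φ = h / L = -7.897103 / 104 = -0.07593368
φ = arcsin(-0.07593368) = -4.354871°

-4.3549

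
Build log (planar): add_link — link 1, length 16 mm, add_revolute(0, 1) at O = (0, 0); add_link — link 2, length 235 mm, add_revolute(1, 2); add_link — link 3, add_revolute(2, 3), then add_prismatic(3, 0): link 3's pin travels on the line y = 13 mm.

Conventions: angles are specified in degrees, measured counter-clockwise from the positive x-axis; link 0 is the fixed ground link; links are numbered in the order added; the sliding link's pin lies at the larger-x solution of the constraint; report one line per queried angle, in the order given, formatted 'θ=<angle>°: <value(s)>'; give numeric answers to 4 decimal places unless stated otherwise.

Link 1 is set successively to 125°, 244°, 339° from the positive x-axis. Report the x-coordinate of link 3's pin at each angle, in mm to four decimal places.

geometry: r = 16 mm, L = 235 mm, e = 13 mm
θ=125°: crank pin P = (r cos θ, r sin θ) = (-9.177223, 13.106433)
θ=125°: h = r sin θ − e = 13.106433 − 13 = 0.106433
θ=125°: x = r cos θ + √(L² − h²) = -9.177223 + 234.999976 = 225.822753
θ=244°: crank pin P = (r cos θ, r sin θ) = (-7.013938, -14.380705)
θ=244°: h = r sin θ − e = -14.380705 − 13 = -27.380705
θ=244°: x = r cos θ + √(L² − h²) = -7.013938 + 233.399437 = 226.385498
θ=339°: crank pin P = (r cos θ, r sin θ) = (14.937287, -5.733887)
θ=339°: h = r sin θ − e = -5.733887 − 13 = -18.733887
θ=339°: x = r cos θ + √(L² − h²) = 14.937287 + 234.252090 = 249.189376

θ=125°: 225.8228
θ=244°: 226.3855
θ=339°: 249.1894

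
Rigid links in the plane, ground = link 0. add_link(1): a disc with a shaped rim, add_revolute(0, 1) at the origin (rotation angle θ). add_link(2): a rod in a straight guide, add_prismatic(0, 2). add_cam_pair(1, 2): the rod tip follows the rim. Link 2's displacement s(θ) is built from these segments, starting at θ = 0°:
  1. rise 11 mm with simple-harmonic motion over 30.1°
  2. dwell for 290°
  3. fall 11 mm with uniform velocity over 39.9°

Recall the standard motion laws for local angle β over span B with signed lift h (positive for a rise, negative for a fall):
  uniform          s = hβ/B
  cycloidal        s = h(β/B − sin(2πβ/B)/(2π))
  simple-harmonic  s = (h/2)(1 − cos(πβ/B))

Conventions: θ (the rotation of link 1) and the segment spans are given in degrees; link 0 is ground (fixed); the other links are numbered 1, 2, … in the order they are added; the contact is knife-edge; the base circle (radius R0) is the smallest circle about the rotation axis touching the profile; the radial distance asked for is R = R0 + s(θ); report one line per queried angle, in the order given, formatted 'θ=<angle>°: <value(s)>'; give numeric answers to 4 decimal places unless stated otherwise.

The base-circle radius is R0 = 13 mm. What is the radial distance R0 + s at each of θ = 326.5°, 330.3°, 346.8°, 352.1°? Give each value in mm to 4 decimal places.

segment 1 (0° to 30.1°, simple-harmonic, h = 11) is passed completely: s = 0.0000 + (11) = 11.0000
segment 2 (30.1° to 320.1°, dwell): s unchanged at 11.0000
θ = 326.5° falls in segment 3 (320.1° to 360°, uniform, h = -11): β = 326.5 − 320.1 = 6.4°, B = 39.9°; Δs = -11·6.4/39.9 = -1.7644; s = 11.0000 − 1.7644 = 9.2356
θ = 330.3° falls in segment 3 (320.1° to 360°, uniform, h = -11): β = 330.3 − 320.1 = 10.2°, B = 39.9°; Δs = -11·10.2/39.9 = -2.8120; s = 11.0000 − 2.8120 = 8.1880
θ = 346.8° falls in segment 3 (320.1° to 360°, uniform, h = -11): β = 346.8 − 320.1 = 26.7°, B = 39.9°; Δs = -11·26.7/39.9 = -7.3609; s = 11.0000 − 7.3609 = 3.6391
θ = 352.1° falls in segment 3 (320.1° to 360°, uniform, h = -11): β = 352.1 − 320.1 = 32°, B = 39.9°; Δs = -11·32/39.9 = -8.8221; s = 11.0000 − 8.8221 = 2.1779
θ=326.5°: R = R0 + s = 13 + 9.2356 = 22.2356
θ=330.3°: R = R0 + s = 13 + 8.1880 = 21.1880
θ=346.8°: R = R0 + s = 13 + 3.6391 = 16.6391
θ=352.1°: R = R0 + s = 13 + 2.1779 = 15.1779

θ=326.5°: 22.2356
θ=330.3°: 21.1880
θ=346.8°: 16.6391
θ=352.1°: 15.1779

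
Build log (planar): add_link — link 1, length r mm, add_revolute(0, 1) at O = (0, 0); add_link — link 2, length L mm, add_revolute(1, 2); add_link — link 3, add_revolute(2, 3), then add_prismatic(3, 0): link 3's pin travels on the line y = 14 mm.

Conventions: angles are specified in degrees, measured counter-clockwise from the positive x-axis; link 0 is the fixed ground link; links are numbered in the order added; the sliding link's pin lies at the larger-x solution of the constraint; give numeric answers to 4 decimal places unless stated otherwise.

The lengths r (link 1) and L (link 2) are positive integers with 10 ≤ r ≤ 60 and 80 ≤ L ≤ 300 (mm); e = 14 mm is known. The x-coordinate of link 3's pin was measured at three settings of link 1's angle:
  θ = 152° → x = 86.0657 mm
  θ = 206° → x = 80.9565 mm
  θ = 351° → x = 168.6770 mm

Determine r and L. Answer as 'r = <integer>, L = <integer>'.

constraint per measurement: (x − r cos θ)² + (r sin θ − e)² = L²
subtracting the θ₁ and θ₂ equations cancels the r² and L² terms:
r = (x₁² − x₂²) / (2[(x₁cos θ₁ + e sin θ₁) − (x₂cos θ₂ + e sin θ₂)]) = 45.0007 → r = 45
L² = (x₁ − r cos θ₁)² + (r sin θ₁ − e)² = 15876.0058 → L = 126.0000 → L = 126
check at θ₃=351°: x = 168.6770 (printed 168.6770) ✓

r = 45, L = 126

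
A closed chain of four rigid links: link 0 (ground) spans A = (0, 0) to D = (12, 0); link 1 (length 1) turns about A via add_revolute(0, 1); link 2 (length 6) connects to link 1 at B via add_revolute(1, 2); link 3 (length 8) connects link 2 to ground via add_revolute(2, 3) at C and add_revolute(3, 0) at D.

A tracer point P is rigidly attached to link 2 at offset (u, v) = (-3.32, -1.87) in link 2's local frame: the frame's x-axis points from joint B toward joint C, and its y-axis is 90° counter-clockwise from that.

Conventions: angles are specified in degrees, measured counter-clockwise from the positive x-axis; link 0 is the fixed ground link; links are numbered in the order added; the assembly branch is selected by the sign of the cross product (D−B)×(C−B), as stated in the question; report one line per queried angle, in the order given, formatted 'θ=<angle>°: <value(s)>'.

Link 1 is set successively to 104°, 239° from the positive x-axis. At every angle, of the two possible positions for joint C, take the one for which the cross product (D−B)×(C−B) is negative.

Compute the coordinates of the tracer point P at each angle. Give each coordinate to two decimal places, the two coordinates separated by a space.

A=(0,0), D=(12.00,0)
θ=104°: B = A + 1.00·(cos104°, sin104°) = (-0.2419, 0.9703)
θ=104°: |BD| = 12.2803
θ=104°: circle(B,6.00) ∩ circle(D,8.00): a=5.0001, h=3.3164
θ=104°:   candidates: C₊=(5.0046,3.8813) cross=40.727; C₋=(4.4805,-2.7308) cross=-40.727
θ=104°:   branch - wants cross < 0 → take C=(4.4805,-2.7308) (cross=-40.727)
θ=104°: ex = (C−B)/|BC| = (0.7871,-0.6169); ey = (0.6169,0.7871)
θ=104°: P = B + -3.32·ex + -1.87·ey = (-4.0085,1.5464)
θ=239°: B = A + 1.00·(cos239°, sin239°) = (-0.5150, -0.8572)
θ=239°: |BD| = 12.5444
θ=239°: circle(B,6.00) ∩ circle(D,8.00): a=5.1561, h=3.0683
θ=239°:   candidates: C₊=(4.4194,2.5562) cross=38.489; C₋=(4.8387,-3.5659) cross=-38.489
θ=239°:   branch - wants cross < 0 → take C=(4.8387,-3.5659) (cross=-38.489)
θ=239°: ex = (C−B)/|BC| = (0.8923,-0.4515); ey = (0.4515,0.8923)
θ=239°: P = B + -3.32·ex + -1.87·ey = (-4.3217,-1.0269)

θ=104°: -4.01 1.55
θ=239°: -4.32 -1.03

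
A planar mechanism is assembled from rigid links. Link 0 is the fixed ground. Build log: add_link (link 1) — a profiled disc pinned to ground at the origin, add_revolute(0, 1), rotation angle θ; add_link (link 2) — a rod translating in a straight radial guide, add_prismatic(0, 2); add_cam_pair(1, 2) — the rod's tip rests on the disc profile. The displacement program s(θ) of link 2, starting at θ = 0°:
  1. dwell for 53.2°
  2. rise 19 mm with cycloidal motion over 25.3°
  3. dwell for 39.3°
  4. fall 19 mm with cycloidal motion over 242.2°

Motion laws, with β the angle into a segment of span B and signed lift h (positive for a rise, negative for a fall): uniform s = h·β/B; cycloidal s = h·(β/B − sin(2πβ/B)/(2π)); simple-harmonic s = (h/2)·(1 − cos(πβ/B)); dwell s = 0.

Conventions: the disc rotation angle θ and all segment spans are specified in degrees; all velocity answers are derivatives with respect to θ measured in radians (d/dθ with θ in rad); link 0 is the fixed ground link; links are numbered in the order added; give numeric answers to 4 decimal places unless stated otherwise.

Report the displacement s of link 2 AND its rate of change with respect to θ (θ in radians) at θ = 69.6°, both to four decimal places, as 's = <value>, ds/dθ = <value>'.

seg 1 [0°–53.2°] dwell: s stays 0.0000
seg 2 [53.2°–78.5°] cycloidal, h=19: θ=69.6° here. β=16.4, B=25.3. 19·(0.6482 − sin(2π·0.6482)/(2π)) = 14.7426 → s = 14.7426
velocity in seg [53.2°–78.5°] (cycloidal), θ in radians: β = 16.4° = 0.2862 rad, B = 25.3° = 0.4416 rad; ds/dθ = (h/B)(1 − cos(2πβ/B)) = (19/0.4416)(1 − cos(2π·0.6482)) = 68.707384 mm/rad

s = 14.7426, ds/dθ = 68.7074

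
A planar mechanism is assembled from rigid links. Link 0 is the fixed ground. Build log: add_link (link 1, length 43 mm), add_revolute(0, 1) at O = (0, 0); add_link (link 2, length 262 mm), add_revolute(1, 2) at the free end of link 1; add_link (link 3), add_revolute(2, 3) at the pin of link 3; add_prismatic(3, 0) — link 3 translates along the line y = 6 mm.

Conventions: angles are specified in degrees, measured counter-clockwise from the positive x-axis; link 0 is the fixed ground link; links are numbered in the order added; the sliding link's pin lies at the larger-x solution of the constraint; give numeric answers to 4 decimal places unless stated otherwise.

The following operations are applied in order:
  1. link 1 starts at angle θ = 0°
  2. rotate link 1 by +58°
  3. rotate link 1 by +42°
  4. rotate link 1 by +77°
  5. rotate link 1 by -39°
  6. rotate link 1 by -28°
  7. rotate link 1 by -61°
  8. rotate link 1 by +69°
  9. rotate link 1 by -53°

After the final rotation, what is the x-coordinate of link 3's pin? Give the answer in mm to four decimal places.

geometry: r = 43 mm, L = 262 mm, e = 6 mm; θ starts at 0°
rotate link 1 by +58°: θ ← 0° +58° = 58°
rotate link 1 by +42°: θ ← 58° +42° = 100°
rotate link 1 by +77°: θ ← 100° +77° = 177°
rotate link 1 by -39°: θ ← 177° -39° = 138°
rotate link 1 by -28°: θ ← 138° -28° = 110°
rotate link 1 by -61°: θ ← 110° -61° = 49°
rotate link 1 by +69°: θ ← 49° +69° = 118°
rotate link 1 by -53°: θ ← 118° -53° = 65°
crank pin P = (r cos θ, r sin θ) = (18.172585, 38.971235)
h = r sin θ − e = 38.971235 − 6 = 32.971235
x = r cos θ + √(L² − h²) = 18.172585 + 259.917098 = 278.089683

278.0897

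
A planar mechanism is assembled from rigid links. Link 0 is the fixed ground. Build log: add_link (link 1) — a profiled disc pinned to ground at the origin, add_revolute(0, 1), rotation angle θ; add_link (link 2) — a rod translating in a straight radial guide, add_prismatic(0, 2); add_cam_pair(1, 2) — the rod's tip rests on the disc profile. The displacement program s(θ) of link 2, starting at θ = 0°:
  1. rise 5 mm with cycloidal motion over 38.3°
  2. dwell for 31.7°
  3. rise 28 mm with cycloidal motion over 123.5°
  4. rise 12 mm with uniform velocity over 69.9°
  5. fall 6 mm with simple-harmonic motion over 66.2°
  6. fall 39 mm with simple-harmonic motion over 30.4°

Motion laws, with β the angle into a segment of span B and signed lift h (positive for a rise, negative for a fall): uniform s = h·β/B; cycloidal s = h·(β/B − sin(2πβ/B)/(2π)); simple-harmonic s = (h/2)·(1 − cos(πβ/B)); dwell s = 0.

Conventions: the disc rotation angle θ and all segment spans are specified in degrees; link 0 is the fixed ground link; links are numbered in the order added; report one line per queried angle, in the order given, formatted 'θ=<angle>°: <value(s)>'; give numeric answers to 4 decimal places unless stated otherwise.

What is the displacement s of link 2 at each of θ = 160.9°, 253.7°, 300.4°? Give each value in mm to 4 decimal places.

seg 1 [0°–38.3°] cycloidal, h=5: full span → s += 5 → s = 5.0000
seg 2 [38.3°–70°] dwell: s stays 5.0000
seg 3 [70°–193.5°] cycloidal, h=28: θ=160.9° here. β=90.9, B=123.5. 28·(0.7360 − sin(2π·0.7360)/(2π)) = 25.0481 → s = 30.0481
seg 3 [70°–193.5°] cycloidal, h=28: full span → s += 28 → s = 33.0000
seg 4 [193.5°–263.4°] uniform, h=12: θ=253.7° here. β=60.2, B=69.9. 12·60.2/69.9 = 10.3348 → s = 43.3348
seg 4 [193.5°–263.4°] uniform, h=12: full span → s += 12 → s = 45.0000
seg 5 [263.4°–329.6°] simple-harmonic, h=-6: θ=300.4° here. β=37, B=66.2. -6/2·(1 − cos(π·0.5589)) = -3.5521 → s = 41.4479

θ=160.9°: 30.0481
θ=253.7°: 43.3348
θ=300.4°: 41.4479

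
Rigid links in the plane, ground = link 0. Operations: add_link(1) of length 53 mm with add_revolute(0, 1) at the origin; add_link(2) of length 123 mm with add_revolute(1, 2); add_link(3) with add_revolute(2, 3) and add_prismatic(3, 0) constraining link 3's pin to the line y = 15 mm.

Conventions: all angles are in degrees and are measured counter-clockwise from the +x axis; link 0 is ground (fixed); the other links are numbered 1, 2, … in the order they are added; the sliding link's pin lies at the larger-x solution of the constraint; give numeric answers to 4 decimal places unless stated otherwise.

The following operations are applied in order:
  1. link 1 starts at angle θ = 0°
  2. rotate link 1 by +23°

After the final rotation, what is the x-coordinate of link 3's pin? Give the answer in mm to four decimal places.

geometry: r = 53 mm, L = 123 mm, e = 15 mm; θ starts at 0°
rotate link 1 by +23°: θ ← 0° +23° = 23°
crank pin P = (r cos θ, r sin θ) = (48.786757, 20.708750)
h = r sin θ − e = 20.708750 − 15 = 5.708750
x = r cos θ + √(L² − h²) = 48.786757 + 122.867450 = 171.654207

171.6542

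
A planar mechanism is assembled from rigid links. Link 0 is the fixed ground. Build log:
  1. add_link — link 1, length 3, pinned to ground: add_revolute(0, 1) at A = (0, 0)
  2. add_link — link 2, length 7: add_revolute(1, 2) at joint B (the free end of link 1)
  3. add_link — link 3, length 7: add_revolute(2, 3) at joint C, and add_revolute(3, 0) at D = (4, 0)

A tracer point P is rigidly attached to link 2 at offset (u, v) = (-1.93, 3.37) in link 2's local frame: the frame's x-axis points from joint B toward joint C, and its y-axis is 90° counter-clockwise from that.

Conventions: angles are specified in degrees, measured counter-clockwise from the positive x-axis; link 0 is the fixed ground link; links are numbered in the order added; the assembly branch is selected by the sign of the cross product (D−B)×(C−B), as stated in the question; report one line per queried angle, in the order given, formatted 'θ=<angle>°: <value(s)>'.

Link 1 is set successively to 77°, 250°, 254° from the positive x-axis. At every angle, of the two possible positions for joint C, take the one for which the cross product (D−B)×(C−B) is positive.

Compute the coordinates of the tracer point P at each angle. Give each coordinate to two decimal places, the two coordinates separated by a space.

A=(0,0), D=(4.00,0)
θ=77°: B = A + 3.00·(cos77°, sin77°) = (0.6749, 2.9231)
θ=77°: |BD| = 4.4273
θ=77°: circle(B,7.00) ∩ circle(D,7.00): a=2.2137, h=6.6408
θ=77°:   candidates: C₊=(6.7219,6.4491) cross=29.401; C₋=(-2.0471,-3.5260) cross=-29.401
θ=77°:   branch + wants cross > 0 → take C=(6.7219,6.4491) (cross=29.401)
θ=77°: ex = (C−B)/|BC| = (0.8639,0.5037); ey = (-0.5037,0.8639)
θ=77°: P = B + -1.93·ex + 3.37·ey = (-2.6899,4.8622)
θ=250°: B = A + 3.00·(cos250°, sin250°) = (-1.0261, -2.8191)
θ=250°: |BD| = 5.7627
θ=250°: circle(B,7.00) ∩ circle(D,7.00): a=2.8813, h=6.3795
θ=250°:   candidates: C₊=(-1.6338,4.1545) cross=36.763; C₋=(4.6078,-6.9736) cross=-36.763
θ=250°:   branch + wants cross > 0 → take C=(-1.6338,4.1545) (cross=36.763)
θ=250°: ex = (C−B)/|BC| = (-0.0868,0.9962); ey = (-0.9962,-0.0868)
θ=250°: P = B + -1.93·ex + 3.37·ey = (-4.2158,-5.0344)
θ=254°: B = A + 3.00·(cos254°, sin254°) = (-0.8269, -2.8838)
θ=254°: |BD| = 5.6227
θ=254°: circle(B,7.00) ∩ circle(D,7.00): a=2.8114, h=6.4106
θ=254°:   candidates: C₊=(-1.7013,4.0614) cross=36.045; C₋=(4.8744,-6.9452) cross=-36.045
θ=254°:   branch + wants cross > 0 → take C=(-1.7013,4.0614) (cross=36.045)
θ=254°: ex = (C−B)/|BC| = (-0.1249,0.9922); ey = (-0.9922,-0.1249)
θ=254°: P = B + -1.93·ex + 3.37·ey = (-3.9294,-5.2196)

θ=77°: -2.69 4.86
θ=250°: -4.22 -5.03
θ=254°: -3.93 -5.22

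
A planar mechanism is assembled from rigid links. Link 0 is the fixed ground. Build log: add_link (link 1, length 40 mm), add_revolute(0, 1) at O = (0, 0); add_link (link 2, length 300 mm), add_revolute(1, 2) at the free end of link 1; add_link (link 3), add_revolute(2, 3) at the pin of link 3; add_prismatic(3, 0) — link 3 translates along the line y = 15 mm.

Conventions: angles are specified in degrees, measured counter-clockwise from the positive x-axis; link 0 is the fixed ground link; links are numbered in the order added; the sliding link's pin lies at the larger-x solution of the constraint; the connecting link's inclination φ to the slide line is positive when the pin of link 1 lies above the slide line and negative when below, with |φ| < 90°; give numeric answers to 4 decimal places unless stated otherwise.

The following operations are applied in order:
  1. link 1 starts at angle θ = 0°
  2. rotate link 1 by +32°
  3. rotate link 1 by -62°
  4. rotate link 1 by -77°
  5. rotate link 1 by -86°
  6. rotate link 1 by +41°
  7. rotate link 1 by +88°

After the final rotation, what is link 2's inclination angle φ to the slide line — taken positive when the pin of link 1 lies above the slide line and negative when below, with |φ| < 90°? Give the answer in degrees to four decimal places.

geometry: r = 40 mm, L = 300 mm, e = 15 mm; θ starts at 0°
rotate link 1 by +32°: θ ← 0° +32° = 32°
rotate link 1 by -62°: θ ← 32° -62° = -30°
rotate link 1 by -77°: θ ← -30° -77° = -107°
rotate link 1 by -86°: θ ← -107° -86° = -193°
rotate link 1 by +41°: θ ← -193° +41° = -152°
rotate link 1 by +88°: θ ← -152° +88° = -64°
h = r sin θ − e = -35.951762 − 15 = -50.951762
sin φ = h / L = -50.951762 / 300 = -0.16983921
φ = arcsin(-0.16983921) = -9.778470°

-9.7785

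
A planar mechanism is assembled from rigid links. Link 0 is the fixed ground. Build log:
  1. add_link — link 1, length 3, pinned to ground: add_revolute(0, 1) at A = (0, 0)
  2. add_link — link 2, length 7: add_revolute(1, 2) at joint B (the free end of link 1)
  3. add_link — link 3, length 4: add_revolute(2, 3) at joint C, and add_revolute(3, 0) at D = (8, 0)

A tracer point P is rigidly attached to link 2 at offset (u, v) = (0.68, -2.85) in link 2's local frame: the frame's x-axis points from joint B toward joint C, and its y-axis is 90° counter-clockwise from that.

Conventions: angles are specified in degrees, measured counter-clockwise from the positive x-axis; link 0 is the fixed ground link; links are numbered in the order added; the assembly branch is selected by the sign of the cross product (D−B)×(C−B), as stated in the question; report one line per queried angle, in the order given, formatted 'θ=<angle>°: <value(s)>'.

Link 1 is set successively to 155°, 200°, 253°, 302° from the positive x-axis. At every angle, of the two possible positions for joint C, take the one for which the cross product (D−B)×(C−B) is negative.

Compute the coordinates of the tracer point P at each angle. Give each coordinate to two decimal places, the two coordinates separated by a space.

A=(0,0), D=(8.00,0)
θ=155°: B = A + 3.00·(cos155°, sin155°) = (-2.7189, 1.2679)
θ=155°: |BD| = 10.7936
θ=155°: circle(B,7.00) ∩ circle(D,4.00): a=6.9255, h=1.0186
θ=155°:   candidates: C₊=(4.2783,1.4659) cross=10.994; C₋=(4.0390,-0.5571) cross=-10.994
θ=155°:   branch - wants cross < 0 → take C=(4.0390,-0.5571) (cross=-10.994)
θ=155°: ex = (C−B)/|BC| = (0.9654,-0.2607); ey = (0.2607,0.9654)
θ=155°: P = B + 0.68·ex + -2.85·ey = (-2.8055,-1.6609)
θ=200°: B = A + 3.00·(cos200°, sin200°) = (-2.8191, -1.0261)
θ=200°: |BD| = 10.8676
θ=200°: circle(B,7.00) ∩ circle(D,4.00): a=6.9521, h=0.8176
θ=200°:   candidates: C₊=(4.0248,0.4443) cross=8.886; C₋=(4.1791,-1.1837) cross=-8.886
θ=200°:   branch - wants cross < 0 → take C=(4.1791,-1.1837) (cross=-8.886)
θ=200°: ex = (C−B)/|BC| = (0.9997,-0.0225); ey = (0.0225,0.9997)
θ=200°: P = B + 0.68·ex + -2.85·ey = (-2.2034,-3.8906)
θ=253°: B = A + 3.00·(cos253°, sin253°) = (-0.8771, -2.8689)
θ=253°: |BD| = 9.3292
θ=253°: circle(B,7.00) ∩ circle(D,4.00): a=6.4332, h=2.7592
θ=253°:   candidates: C₊=(4.3959,1.7350) cross=25.742; C₋=(6.0929,-3.5161) cross=-25.742
θ=253°:   branch - wants cross < 0 → take C=(6.0929,-3.5161) (cross=-25.742)
θ=253°: ex = (C−B)/|BC| = (0.9957,-0.0925); ey = (0.0925,0.9957)
θ=253°: P = B + 0.68·ex + -2.85·ey = (-0.4635,-5.7696)
θ=302°: B = A + 3.00·(cos302°, sin302°) = (1.5898, -2.5441)
θ=302°: |BD| = 6.8967
θ=302°: circle(B,7.00) ∩ circle(D,4.00): a=5.8408, h=3.8581
θ=302°:   candidates: C₊=(5.5954,3.1965) cross=26.608; C₋=(8.4418,-3.9755) cross=-26.608
θ=302°:   branch - wants cross < 0 → take C=(8.4418,-3.9755) (cross=-26.608)
θ=302°: ex = (C−B)/|BC| = (0.9789,-0.2045); ey = (0.2045,0.9789)
θ=302°: P = B + 0.68·ex + -2.85·ey = (1.6726,-5.4730)

θ=155°: -2.81 -1.66
θ=200°: -2.20 -3.89
θ=253°: -0.46 -5.77
θ=302°: 1.67 -5.47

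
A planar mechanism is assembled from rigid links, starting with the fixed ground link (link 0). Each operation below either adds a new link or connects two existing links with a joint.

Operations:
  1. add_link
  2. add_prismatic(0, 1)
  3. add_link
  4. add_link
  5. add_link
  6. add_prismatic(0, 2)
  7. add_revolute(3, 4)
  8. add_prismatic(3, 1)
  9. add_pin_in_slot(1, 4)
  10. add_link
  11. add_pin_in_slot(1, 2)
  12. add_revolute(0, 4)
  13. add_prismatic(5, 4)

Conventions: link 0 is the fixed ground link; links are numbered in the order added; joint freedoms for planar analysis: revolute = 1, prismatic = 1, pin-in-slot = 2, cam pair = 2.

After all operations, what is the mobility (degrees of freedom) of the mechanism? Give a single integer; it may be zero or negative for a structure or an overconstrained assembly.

(L,J1,J2)=(1,0,0); link0 fixed
link1: (2,0,0)
P 0-1 [J1]: (2,1,0)
link2: (3,1,0)
link3: (4,1,0)
link4: (5,1,0)
P 0-2 [J1]: (5,2,0)
R 3-4 [J1]: (5,3,0)
P 3-1 [J1]: (5,4,0)
PS 1-4 [J2]: (5,4,1)
link5: (6,4,1)
PS 1-2 [J2]: (6,4,2)
R 0-4 [J1]: (6,5,2)
P 5-4 [J1]: (6,6,2)
Grübler: 3·5 − 2·6 − 2 = 1

M = 1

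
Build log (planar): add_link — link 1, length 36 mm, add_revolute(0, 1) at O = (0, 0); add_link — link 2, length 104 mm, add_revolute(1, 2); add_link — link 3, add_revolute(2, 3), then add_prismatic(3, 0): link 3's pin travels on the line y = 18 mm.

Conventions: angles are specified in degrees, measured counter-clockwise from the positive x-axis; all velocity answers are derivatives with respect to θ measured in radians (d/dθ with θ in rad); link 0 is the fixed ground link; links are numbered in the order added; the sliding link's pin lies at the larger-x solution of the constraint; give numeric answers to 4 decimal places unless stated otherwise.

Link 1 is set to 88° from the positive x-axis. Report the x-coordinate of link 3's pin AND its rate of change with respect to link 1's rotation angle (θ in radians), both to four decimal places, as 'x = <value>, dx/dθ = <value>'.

geometry: r = 36 mm, L = 104 mm, e = 18 mm
crank pin P = (r cos θ, r sin θ) = (1.256382, 35.978070)
h = r sin θ − e = 35.978070 − 18 = 17.978070
x = r cos θ + √(L² − h²) = 1.256382 + 102.434316 = 103.690697
dx/dθ = −r sin θ − h·r cos θ/√(L² − h²) (θ in radians; h = 17.978070) = -36.198575

x = 103.6907, dx/dθ = -36.1986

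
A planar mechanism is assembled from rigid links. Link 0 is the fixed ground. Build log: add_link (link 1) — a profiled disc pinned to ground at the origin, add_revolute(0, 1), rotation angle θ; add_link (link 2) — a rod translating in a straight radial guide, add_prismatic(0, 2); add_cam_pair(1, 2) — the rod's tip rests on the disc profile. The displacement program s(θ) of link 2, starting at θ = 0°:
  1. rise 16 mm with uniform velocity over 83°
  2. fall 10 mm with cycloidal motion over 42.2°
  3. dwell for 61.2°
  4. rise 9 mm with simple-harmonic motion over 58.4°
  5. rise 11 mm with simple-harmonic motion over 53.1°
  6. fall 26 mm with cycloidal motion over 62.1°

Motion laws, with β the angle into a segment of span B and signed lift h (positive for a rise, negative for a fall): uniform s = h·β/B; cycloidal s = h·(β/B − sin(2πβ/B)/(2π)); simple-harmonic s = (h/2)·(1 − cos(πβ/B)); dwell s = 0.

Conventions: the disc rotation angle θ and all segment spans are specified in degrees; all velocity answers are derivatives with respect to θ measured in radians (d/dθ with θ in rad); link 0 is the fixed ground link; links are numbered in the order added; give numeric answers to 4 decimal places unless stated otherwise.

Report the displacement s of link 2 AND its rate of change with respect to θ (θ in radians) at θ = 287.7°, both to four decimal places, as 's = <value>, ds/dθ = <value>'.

seg 1 [0°–83°] uniform, h=16: full span → s += 16 → s = 16.0000
seg 2 [83°–125.2°] cycloidal, h=-10: full span → s += -10 → s = 6.0000
seg 3 [125.2°–186.4°] dwell: s stays 6.0000
seg 4 [186.4°–244.8°] simple-harmonic, h=9: full span → s += 9 → s = 15.0000
seg 5 [244.8°–297.9°] simple-harmonic, h=11: θ=287.7° here. β=42.9, B=53.1. 11/2·(1 − cos(π·0.8079)) = 10.0285 → s = 25.0285
velocity in seg [244.8°–297.9°] (simple-harmonic), θ in radians: β = 42.9° = 0.7487 rad, B = 53.1° = 0.9268 rad; ds/dθ = (πh/(2B)) sin(πβ/B) = (π·11/(2·0.9268)) sin(π·0.8079) = 10.580561 mm/rad

s = 25.0285, ds/dθ = 10.5806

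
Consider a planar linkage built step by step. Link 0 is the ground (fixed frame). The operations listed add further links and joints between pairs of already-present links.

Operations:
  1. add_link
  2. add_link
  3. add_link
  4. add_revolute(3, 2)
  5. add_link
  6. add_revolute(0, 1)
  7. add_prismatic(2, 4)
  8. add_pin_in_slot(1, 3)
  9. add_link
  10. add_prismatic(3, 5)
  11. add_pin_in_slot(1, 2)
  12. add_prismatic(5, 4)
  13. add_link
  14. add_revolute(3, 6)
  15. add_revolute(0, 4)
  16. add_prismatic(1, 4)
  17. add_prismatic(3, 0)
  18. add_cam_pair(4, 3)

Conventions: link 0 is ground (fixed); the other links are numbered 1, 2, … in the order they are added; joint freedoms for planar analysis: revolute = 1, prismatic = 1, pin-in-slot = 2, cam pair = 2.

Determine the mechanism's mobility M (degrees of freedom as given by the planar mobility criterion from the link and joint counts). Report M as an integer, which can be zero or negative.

L=1 J1=0 J2=0
add link → L=2 J1=0 J2=0
add link → L=3 J1=0 J2=0
add link → L=4 J1=0 J2=0
R@3,2 dof=1 J1 → L=4 J1=1 J2=0
add link → L=5 J1=1 J2=0
R@0,1 dof=1 J1 → L=5 J1=2 J2=0
P@2,4 dof=1 J1 → L=5 J1=3 J2=0
PS@1,3 dof=2 J2 → L=5 J1=3 J2=1
add link → L=6 J1=3 J2=1
P@3,5 dof=1 J1 → L=6 J1=4 J2=1
PS@1,2 dof=2 J2 → L=6 J1=4 J2=2
P@5,4 dof=1 J1 → L=6 J1=5 J2=2
add link → L=7 J1=5 J2=2
R@3,6 dof=1 J1 → L=7 J1=6 J2=2
R@0,4 dof=1 J1 → L=7 J1=7 J2=2
P@1,4 dof=1 J1 → L=7 J1=8 J2=2
P@3,0 dof=1 J1 → L=7 J1=9 J2=2
C@4,3 dof=2 J2 → L=7 J1=9 J2=3
M=3(L−1)−2J1−J2=3·6−2·9−3=-3

M = -3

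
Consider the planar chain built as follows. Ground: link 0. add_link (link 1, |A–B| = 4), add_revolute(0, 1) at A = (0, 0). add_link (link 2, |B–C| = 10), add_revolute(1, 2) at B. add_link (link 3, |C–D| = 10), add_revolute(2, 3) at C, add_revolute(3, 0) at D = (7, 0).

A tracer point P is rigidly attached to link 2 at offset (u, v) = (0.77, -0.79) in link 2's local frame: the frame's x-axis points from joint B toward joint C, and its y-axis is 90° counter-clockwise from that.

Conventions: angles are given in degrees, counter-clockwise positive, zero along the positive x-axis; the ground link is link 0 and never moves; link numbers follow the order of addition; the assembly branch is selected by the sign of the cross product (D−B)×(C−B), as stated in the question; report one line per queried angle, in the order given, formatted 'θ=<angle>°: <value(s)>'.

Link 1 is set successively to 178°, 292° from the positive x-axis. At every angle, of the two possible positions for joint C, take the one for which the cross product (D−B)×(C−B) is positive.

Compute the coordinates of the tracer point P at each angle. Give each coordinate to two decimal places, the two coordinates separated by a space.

A=(0,0), D=(7.00,0)
θ=178°: B = A + 4.00·(cos178°, sin178°) = (-3.9976, 0.1396)
θ=178°: |BD| = 10.9984
θ=178°: circle(B,10.00) ∩ circle(D,10.00): a=5.4992, h=8.3522
θ=178°:   candidates: C₊=(1.6072,8.4213) cross=91.861; C₋=(1.3952,-8.2817) cross=-91.861
θ=178°:   branch + wants cross > 0 → take C=(1.6072,8.4213) (cross=91.861)
θ=178°: ex = (C−B)/|BC| = (0.5605,0.8282); ey = (-0.8282,0.5605)
θ=178°: P = B + 0.77·ex + -0.79·ey = (-2.9117,0.3345)
θ=292°: B = A + 4.00·(cos292°, sin292°) = (1.4984, -3.7087)
θ=292°: |BD| = 6.6349
θ=292°: circle(B,10.00) ∩ circle(D,10.00): a=3.3175, h=9.4337
θ=292°:   candidates: C₊=(-1.0240,5.9679) cross=62.592; C₋=(9.5224,-9.6766) cross=-62.592
θ=292°:   branch + wants cross > 0 → take C=(-1.0240,5.9679) (cross=62.592)
θ=292°: ex = (C−B)/|BC| = (-0.2522,0.9677); ey = (-0.9677,-0.2522)
θ=292°: P = B + 0.77·ex + -0.79·ey = (2.0687,-2.7644)

θ=178°: -2.91 0.33
θ=292°: 2.07 -2.76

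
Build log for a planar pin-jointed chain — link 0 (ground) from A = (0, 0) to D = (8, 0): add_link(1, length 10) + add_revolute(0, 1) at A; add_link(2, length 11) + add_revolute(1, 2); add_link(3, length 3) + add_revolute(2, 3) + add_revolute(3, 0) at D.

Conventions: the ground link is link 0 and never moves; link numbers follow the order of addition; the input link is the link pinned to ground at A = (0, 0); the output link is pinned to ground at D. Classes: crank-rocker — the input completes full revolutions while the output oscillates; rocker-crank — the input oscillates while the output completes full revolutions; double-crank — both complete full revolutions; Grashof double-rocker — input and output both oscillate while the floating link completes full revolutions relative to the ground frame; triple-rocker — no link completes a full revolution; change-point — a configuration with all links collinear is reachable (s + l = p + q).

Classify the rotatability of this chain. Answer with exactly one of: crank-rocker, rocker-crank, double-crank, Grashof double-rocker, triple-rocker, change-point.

lengths: ground=8, input=10, coupler=11, output=3
sorted: s=3 (shortest), l=11 (longest), p+q=18
s + l = 14 vs p + q = 18
s + l < p + q (Grashof) with shortest = output link → rocker-crank

rocker-crank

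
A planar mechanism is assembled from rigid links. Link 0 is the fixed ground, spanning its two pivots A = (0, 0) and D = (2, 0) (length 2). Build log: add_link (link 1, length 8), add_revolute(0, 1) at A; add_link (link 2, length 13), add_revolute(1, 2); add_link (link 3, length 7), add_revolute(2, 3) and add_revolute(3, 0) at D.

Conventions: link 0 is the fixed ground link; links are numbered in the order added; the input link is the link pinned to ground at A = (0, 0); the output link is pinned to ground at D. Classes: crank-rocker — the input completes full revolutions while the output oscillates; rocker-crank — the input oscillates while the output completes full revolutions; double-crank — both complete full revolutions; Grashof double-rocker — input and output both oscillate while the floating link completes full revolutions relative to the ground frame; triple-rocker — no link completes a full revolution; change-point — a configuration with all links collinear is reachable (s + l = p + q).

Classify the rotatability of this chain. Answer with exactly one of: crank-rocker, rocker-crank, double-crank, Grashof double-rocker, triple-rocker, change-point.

lengths: ground=2, input=8, coupler=13, output=7
sorted: s=2 (shortest), l=13 (longest), p+q=15
s + l = 15 vs p + q = 15
s + l = p + q → change-point (collinear configuration reachable)

change-point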